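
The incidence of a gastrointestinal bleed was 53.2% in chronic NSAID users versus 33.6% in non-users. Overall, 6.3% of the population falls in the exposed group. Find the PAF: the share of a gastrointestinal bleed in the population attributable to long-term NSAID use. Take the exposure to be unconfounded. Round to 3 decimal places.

p₁ = 0.532, p₀ = 0.336.
Overall risk P(Y=1) = π·p₁ + (1−π)·p₀ = 0.063×0.532 + 0.937×0.336 = 0.34835.
Under exogeneity, PAF = [P(Y=1) − p₀] / P(Y=1).
PAF = (0.34835 − 0.336) / 0.34835 ≈ 0.0354

PAF ≈ 0.035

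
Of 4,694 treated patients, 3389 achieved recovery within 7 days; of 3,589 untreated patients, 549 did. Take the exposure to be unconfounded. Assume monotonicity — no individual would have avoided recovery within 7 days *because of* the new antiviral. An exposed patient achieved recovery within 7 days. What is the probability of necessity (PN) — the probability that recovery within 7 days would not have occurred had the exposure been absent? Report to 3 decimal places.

PN ≈ 0.788

p₁ = P(outcome | exposed) = 3389/4694 = 0.72199
p₀ = P(outcome | unexposed) = 549/3589 = 0.15297
Under exogeneity and monotonicity, PN = (p₁ − p₀) / p₁.
PN = (0.72199 − 0.15297) / 0.72199 = 0.56902 / 0.72199 ≈ 0.7881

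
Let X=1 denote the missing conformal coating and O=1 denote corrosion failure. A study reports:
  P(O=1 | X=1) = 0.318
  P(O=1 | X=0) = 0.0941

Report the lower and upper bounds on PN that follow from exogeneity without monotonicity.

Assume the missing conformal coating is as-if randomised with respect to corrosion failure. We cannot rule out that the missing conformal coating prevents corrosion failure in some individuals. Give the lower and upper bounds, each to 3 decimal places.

0.704 ≤ PN ≤ 1.000

Let p₁ = 0.318, p₀ = 0.0941.
Under exogeneity alone the bounds on PN are max{0,(p₁−p₀)/p₁} ≤ PN ≤ min{1,(1−p₀)/p₁}.
  lower = (p₁ − p₀)/p₁ = 0.2239 / 0.318 ≈ 0.7041
  upper = min{1, (1 − p₀)/p₁} = 0.9059 / 0.318 ≈ 2.8487 → capped at 1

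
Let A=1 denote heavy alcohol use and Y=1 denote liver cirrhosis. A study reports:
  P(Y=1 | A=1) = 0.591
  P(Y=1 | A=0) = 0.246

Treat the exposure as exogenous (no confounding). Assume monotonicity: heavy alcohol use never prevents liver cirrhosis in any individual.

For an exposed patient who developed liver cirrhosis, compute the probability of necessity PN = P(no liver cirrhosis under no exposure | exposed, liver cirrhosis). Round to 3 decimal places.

Let p₁ = 0.591, p₀ = 0.246.
Under exogeneity and monotonicity, PN = (p₁ − p₀) / p₁.
PN = (0.591 − 0.246) / 0.591 = 0.345 / 0.591 ≈ 0.5838

PN ≈ 0.584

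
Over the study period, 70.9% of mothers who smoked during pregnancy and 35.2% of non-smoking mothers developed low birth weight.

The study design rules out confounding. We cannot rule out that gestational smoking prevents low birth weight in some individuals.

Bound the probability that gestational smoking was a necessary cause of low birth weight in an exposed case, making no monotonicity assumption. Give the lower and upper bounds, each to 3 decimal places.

0.504 ≤ PN ≤ 0.914

p₁ = 0.709, p₀ = 0.352.
Under exogeneity alone the bounds on PN are max{0,(p₁−p₀)/p₁} ≤ PN ≤ min{1,(1−p₀)/p₁}.
  lower = (p₁ − p₀)/p₁ = 0.357 / 0.709 ≈ 0.5035
  upper = min{1, (1 − p₀)/p₁} = 0.648 / 0.709 ≈ 0.9140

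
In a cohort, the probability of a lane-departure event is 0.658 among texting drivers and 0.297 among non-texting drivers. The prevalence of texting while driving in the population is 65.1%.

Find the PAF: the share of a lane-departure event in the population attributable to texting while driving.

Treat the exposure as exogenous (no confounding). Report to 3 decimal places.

PAF ≈ 0.442

Let p₁ = 0.658, p₀ = 0.297.
Overall risk P(Y=1) = π·p₁ + (1−π)·p₀ = 0.651×0.658 + 0.349×0.297 = 0.53201.
Under exogeneity, PAF = [P(Y=1) − p₀] / P(Y=1).
PAF = (0.53201 − 0.297) / 0.53201 ≈ 0.4417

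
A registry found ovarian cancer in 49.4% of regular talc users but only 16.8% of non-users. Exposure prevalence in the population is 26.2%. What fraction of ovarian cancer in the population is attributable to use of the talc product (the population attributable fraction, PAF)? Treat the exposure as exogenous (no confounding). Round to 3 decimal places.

p₁ = 0.494, p₀ = 0.168.
Overall risk P(Y=1) = π·p₁ + (1−π)·p₀ = 0.262×0.494 + 0.738×0.168 = 0.25341.
Under exogeneity, PAF = [P(Y=1) − p₀] / P(Y=1).
PAF = (0.25341 − 0.168) / 0.25341 ≈ 0.3370

PAF ≈ 0.337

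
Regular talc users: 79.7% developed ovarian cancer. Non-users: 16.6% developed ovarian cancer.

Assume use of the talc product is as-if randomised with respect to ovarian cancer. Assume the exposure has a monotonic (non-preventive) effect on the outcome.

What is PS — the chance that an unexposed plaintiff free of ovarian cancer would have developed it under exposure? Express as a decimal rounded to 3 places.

PS ≈ 0.757

p₁ = 0.797, p₀ = 0.166.
Under exogeneity and monotonicity, PS = (p₁ − p₀) / (1 − p₀).
PS = (0.797 − 0.166) / (1 − 0.166) = 0.631 / 0.834 ≈ 0.7566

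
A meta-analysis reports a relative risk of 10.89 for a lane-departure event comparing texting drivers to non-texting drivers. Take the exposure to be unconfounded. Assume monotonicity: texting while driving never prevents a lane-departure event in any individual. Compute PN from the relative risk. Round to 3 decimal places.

PN ≈ 0.908

Under exogeneity and monotonicity, PN = (RR − 1) / RR = 1 − 1/RR.
PN = (10.89 − 1) / 10.89 = 9.89 / 10.89 ≈ 0.9082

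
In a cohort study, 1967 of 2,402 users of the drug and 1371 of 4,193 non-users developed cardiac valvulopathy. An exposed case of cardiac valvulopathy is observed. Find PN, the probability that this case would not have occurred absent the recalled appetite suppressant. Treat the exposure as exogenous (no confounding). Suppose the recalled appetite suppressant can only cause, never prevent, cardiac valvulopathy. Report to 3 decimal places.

PN ≈ 0.601

p₁ = P(outcome | exposed) = 1967/2402 = 0.8189
p₀ = P(outcome | unexposed) = 1371/4193 = 0.32697
Under exogeneity and monotonicity, PN = (p₁ − p₀) / p₁.
PN = (0.8189 − 0.32697) / 0.8189 = 0.49193 / 0.8189 ≈ 0.6007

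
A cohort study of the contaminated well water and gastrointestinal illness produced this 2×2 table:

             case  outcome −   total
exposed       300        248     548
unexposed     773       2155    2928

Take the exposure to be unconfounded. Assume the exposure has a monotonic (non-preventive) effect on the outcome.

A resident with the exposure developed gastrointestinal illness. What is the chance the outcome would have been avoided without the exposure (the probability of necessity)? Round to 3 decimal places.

p₁ = P(outcome | exposed) = 300/548 = 0.54745
p₀ = P(outcome | unexposed) = 773/2928 = 0.264
Under exogeneity and monotonicity, PN = (p₁ − p₀)/p₁.
PN = (0.54745 − 0.264) / 0.54745 ≈ 0.5178

PN ≈ 0.518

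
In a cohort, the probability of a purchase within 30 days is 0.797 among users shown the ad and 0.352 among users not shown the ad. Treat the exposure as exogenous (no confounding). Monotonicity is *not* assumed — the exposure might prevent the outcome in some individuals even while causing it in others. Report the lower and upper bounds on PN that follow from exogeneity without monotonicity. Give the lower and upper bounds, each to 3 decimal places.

Let p₁ = 0.797, p₀ = 0.352.
Under exogeneity alone the bounds on PN are max{0,(p₁−p₀)/p₁} ≤ PN ≤ min{1,(1−p₀)/p₁}.
  lower = (p₁ − p₀)/p₁ = 0.445 / 0.797 ≈ 0.5583
  upper = min{1, (1 − p₀)/p₁} = 0.648 / 0.797 ≈ 0.8130

0.558 ≤ PN ≤ 0.813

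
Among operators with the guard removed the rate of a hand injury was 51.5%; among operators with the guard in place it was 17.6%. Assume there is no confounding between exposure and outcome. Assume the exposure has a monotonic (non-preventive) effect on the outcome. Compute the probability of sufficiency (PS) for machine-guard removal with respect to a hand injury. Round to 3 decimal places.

p₁ = 0.515, p₀ = 0.176.
Under exogeneity and monotonicity, PS = (p₁ − p₀) / (1 − p₀).
PS = (0.515 − 0.176) / (1 − 0.176) = 0.339 / 0.824 ≈ 0.4114

PS ≈ 0.411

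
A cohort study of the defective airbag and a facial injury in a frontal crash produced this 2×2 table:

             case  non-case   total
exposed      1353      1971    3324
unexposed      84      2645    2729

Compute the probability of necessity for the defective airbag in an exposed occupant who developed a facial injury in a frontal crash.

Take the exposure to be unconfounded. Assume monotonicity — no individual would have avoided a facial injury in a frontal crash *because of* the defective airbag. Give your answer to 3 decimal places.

PN ≈ 0.924

p₁ = P(outcome | exposed) = 1353/3324 = 0.40704
p₀ = P(outcome | unexposed) = 84/2729 = 0.030781
Under exogeneity and monotonicity, PN = (p₁ − p₀)/p₁.
PN = (0.40704 − 0.030781) / 0.40704 ≈ 0.9244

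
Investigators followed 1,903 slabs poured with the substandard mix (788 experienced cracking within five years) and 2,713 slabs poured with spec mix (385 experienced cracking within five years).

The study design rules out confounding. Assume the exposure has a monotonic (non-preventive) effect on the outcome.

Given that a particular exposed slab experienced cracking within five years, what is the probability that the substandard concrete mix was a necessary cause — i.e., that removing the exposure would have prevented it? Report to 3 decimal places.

p₁ = P(outcome | exposed) = 788/1903 = 0.41408
p₀ = P(outcome | unexposed) = 385/2713 = 0.14191
Under exogeneity and monotonicity, PN = (p₁ − p₀) / p₁.
PN = (0.41408 − 0.14191) / 0.41408 = 0.27217 / 0.41408 ≈ 0.6573

PN ≈ 0.657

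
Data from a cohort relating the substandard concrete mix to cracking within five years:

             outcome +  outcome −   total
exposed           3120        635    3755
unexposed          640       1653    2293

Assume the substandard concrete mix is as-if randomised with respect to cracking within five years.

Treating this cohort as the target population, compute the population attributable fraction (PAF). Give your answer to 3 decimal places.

PAF ≈ 0.551

p₁ = P(outcome | exposed) = 3120/3755 = 0.83089
p₀ = P(outcome | unexposed) = 640/2293 = 0.27911
Exposure prevalence π = 3755/6048 = 0.62087; overall risk P(Y=1) = 0.62169.
Under exogeneity, PAF = [P(Y=1) − p₀]/P(Y=1).
PAF = (0.62169 − 0.27911) / 0.62169 ≈ 0.5510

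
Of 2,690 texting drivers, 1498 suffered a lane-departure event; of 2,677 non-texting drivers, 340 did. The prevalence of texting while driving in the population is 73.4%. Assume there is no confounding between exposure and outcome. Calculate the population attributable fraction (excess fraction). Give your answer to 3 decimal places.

p₁ = P(outcome | exposed) = 1498/2690 = 0.55688
p₀ = P(outcome | unexposed) = 340/2677 = 0.12701
Overall risk P(Y=1) = π·p₁ + (1−π)·p₀ = 0.734×0.55688 + 0.266×0.12701 = 0.44253.
Under exogeneity, PAF = [P(Y=1) − p₀] / P(Y=1).
PAF = (0.44253 − 0.12701) / 0.44253 ≈ 0.7130

PAF ≈ 0.713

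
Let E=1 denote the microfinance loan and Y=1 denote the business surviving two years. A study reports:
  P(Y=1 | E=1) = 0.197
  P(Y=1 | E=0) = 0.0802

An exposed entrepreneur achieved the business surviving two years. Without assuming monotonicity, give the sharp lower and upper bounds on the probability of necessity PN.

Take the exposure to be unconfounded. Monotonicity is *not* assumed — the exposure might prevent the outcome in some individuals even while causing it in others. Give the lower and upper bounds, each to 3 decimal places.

Let p₁ = 0.197, p₀ = 0.0802.
Under exogeneity alone the bounds on PN are max{0,(p₁−p₀)/p₁} ≤ PN ≤ min{1,(1−p₀)/p₁}.
  lower = (p₁ − p₀)/p₁ = 0.1168 / 0.197 ≈ 0.5929
  upper = min{1, (1 − p₀)/p₁} = 0.9198 / 0.197 ≈ 4.6690 → capped at 1

0.593 ≤ PN ≤ 1.000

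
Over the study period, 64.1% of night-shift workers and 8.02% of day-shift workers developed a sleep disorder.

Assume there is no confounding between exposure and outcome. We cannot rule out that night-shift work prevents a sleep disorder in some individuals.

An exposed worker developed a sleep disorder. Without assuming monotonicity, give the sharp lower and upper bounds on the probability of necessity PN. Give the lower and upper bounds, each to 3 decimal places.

0.875 ≤ PN ≤ 1.000

p₁ = 0.641, p₀ = 0.0802.
Under exogeneity alone the bounds on PN are max{0,(p₁−p₀)/p₁} ≤ PN ≤ min{1,(1−p₀)/p₁}.
  lower = (p₁ − p₀)/p₁ = 0.5608 / 0.641 ≈ 0.8749
  upper = min{1, (1 − p₀)/p₁} = 0.9198 / 0.641 ≈ 1.4349 → capped at 1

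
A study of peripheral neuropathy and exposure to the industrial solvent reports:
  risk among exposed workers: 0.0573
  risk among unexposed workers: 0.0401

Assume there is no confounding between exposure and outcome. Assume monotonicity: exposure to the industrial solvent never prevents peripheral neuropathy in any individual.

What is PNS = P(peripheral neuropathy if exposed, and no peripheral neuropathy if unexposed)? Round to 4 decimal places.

Let p₁ = 0.0573, p₀ = 0.0401.
Under exogeneity and monotonicity, PNS = p₁ − p₀.
PNS = 0.0573 − 0.0401 = 0.0172

PNS ≈ 0.0172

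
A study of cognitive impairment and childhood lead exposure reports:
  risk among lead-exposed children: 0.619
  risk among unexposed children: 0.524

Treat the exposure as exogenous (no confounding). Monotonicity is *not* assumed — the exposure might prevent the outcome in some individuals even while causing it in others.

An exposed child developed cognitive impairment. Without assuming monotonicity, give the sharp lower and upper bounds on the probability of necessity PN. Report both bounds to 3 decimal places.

0.153 ≤ PN ≤ 0.769

Let p₁ = 0.619, p₀ = 0.524.
Under exogeneity alone the bounds on PN are max{0,(p₁−p₀)/p₁} ≤ PN ≤ min{1,(1−p₀)/p₁}.
  lower = (p₁ − p₀)/p₁ = 0.095 / 0.619 ≈ 0.1535
  upper = min{1, (1 − p₀)/p₁} = 0.476 / 0.619 ≈ 0.7690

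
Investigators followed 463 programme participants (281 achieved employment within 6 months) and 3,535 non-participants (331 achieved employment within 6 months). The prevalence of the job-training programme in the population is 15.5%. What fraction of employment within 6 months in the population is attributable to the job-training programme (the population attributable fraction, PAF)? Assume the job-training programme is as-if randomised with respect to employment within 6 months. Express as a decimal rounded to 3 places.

p₁ = P(outcome | exposed) = 281/463 = 0.60691
p₀ = P(outcome | unexposed) = 331/3535 = 0.093635
Overall risk P(Y=1) = π·p₁ + (1−π)·p₀ = 0.155×0.60691 + 0.845×0.093635 = 0.17319.
Under exogeneity, PAF = [P(Y=1) − p₀] / P(Y=1).
PAF = (0.17319 − 0.093635) / 0.17319 ≈ 0.4594

PAF ≈ 0.459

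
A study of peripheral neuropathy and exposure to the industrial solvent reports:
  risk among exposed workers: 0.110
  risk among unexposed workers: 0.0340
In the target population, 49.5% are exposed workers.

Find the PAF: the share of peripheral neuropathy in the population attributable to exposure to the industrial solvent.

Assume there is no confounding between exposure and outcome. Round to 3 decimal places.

Let p₁ = 0.11, p₀ = 0.034.
Overall risk P(Y=1) = π·p₁ + (1−π)·p₀ = 0.495×0.11 + 0.505×0.034 = 0.07162.
Under exogeneity, PAF = [P(Y=1) − p₀] / P(Y=1).
PAF = (0.07162 − 0.034) / 0.07162 ≈ 0.5253

PAF ≈ 0.525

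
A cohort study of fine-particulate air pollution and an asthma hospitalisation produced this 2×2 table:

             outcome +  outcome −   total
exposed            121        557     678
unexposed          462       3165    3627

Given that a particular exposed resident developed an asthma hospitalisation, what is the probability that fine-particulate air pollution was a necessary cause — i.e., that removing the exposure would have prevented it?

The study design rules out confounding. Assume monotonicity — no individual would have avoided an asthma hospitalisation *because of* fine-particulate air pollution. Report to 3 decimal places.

PN ≈ 0.286

p₁ = P(outcome | exposed) = 121/678 = 0.17847
p₀ = P(outcome | unexposed) = 462/3627 = 0.12738
Under exogeneity and monotonicity, PN = (p₁ − p₀) / p₁.
PN = (0.17847 − 0.12738) / 0.17847 = 0.051088 / 0.17847 ≈ 0.2863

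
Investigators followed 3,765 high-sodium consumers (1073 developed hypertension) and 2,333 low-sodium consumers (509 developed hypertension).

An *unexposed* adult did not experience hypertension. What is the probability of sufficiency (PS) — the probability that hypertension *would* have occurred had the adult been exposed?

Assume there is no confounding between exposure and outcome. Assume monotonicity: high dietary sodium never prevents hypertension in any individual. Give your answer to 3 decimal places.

PS ≈ 0.085

p₁ = P(outcome | exposed) = 1073/3765 = 0.28499
p₀ = P(outcome | unexposed) = 509/2333 = 0.21817
Under exogeneity and monotonicity, PS = (p₁ − p₀) / (1 − p₀).
PS = (0.28499 − 0.21817) / (1 − 0.21817) = 0.066819 / 0.78183 ≈ 0.0855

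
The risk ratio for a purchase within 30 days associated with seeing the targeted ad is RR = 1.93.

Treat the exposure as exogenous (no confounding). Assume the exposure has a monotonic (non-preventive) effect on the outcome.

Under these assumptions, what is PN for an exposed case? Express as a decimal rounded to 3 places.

PN ≈ 0.482

Under exogeneity and monotonicity, PN = (RR − 1) / RR = 1 − 1/RR.
PN = (1.93 − 1) / 1.93 = 0.93 / 1.93 ≈ 0.4819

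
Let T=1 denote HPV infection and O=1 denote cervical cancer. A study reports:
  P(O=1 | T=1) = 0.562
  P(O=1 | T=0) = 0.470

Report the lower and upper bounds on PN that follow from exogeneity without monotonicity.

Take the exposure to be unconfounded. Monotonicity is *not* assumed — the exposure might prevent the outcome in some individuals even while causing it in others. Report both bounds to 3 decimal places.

0.164 ≤ PN ≤ 0.943

Let p₁ = 0.562, p₀ = 0.47.
Under exogeneity alone the bounds on PN are max{0,(p₁−p₀)/p₁} ≤ PN ≤ min{1,(1−p₀)/p₁}.
  lower = (p₁ − p₀)/p₁ = 0.092 / 0.562 ≈ 0.1637
  upper = min{1, (1 − p₀)/p₁} = 0.53 / 0.562 ≈ 0.9431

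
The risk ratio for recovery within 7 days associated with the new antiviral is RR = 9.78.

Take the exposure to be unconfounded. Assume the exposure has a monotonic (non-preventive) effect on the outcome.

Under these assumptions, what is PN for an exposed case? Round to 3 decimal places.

PN ≈ 0.898

Under exogeneity and monotonicity, PN = (RR − 1) / RR = 1 − 1/RR.
PN = (9.78 − 1) / 9.78 = 8.78 / 9.78 ≈ 0.8978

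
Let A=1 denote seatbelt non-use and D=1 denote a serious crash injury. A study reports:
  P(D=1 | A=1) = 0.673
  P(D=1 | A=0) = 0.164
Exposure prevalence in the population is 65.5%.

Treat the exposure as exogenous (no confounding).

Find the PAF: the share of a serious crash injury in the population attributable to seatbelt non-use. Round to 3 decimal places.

PAF ≈ 0.670

Let p₁ = 0.673, p₀ = 0.164.
Overall risk P(Y=1) = π·p₁ + (1−π)·p₀ = 0.655×0.673 + 0.345×0.164 = 0.4974.
Under exogeneity, PAF = [P(Y=1) − p₀] / P(Y=1).
PAF = (0.4974 − 0.164) / 0.4974 ≈ 0.6703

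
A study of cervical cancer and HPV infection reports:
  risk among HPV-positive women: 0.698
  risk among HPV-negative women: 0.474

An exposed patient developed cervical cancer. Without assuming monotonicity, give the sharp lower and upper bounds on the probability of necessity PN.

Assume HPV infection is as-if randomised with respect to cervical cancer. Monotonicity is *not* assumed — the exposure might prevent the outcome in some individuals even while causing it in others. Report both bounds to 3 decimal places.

Let p₁ = 0.698, p₀ = 0.474.
Under exogeneity alone the bounds on PN are max{0,(p₁−p₀)/p₁} ≤ PN ≤ min{1,(1−p₀)/p₁}.
  lower = (p₁ − p₀)/p₁ = 0.224 / 0.698 ≈ 0.3209
  upper = min{1, (1 − p₀)/p₁} = 0.526 / 0.698 ≈ 0.7536

0.321 ≤ PN ≤ 0.754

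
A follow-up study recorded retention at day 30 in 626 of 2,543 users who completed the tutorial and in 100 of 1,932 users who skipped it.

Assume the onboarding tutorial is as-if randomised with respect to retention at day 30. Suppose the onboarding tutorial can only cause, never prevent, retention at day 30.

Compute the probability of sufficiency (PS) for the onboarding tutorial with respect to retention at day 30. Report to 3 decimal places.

PS ≈ 0.205

p₁ = P(outcome | exposed) = 626/2543 = 0.24617
p₀ = P(outcome | unexposed) = 100/1932 = 0.05176
Under exogeneity and monotonicity, PS = (p₁ − p₀) / (1 − p₀).
PS = (0.24617 − 0.05176) / (1 − 0.05176) = 0.19441 / 0.94824 ≈ 0.2050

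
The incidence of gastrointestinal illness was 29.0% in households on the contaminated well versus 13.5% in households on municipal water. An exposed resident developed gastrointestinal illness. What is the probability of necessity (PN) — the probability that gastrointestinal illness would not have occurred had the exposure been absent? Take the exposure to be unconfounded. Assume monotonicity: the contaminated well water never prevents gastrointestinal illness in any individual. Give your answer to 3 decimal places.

p₁ = 0.29, p₀ = 0.135.
Under exogeneity and monotonicity, PN = (p₁ − p₀) / p₁.
PN = (0.29 − 0.135) / 0.29 = 0.155 / 0.29 ≈ 0.5345

PN ≈ 0.534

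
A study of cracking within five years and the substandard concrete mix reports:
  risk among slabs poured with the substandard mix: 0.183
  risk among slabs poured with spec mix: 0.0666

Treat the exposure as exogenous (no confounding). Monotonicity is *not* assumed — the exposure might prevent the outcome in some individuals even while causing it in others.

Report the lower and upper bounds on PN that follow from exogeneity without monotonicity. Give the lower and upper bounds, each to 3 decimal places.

0.636 ≤ PN ≤ 1.000

Let p₁ = 0.183, p₀ = 0.0666.
Under exogeneity alone the bounds on PN are max{0,(p₁−p₀)/p₁} ≤ PN ≤ min{1,(1−p₀)/p₁}.
  lower = (p₁ − p₀)/p₁ = 0.1164 / 0.183 ≈ 0.6361
  upper = min{1, (1 − p₀)/p₁} = 0.9334 / 0.183 ≈ 5.1005 → capped at 1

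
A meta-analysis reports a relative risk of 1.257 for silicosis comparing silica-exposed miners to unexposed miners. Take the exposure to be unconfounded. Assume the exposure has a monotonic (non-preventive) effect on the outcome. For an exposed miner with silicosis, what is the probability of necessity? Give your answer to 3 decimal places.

PN ≈ 0.204

Under exogeneity and monotonicity, PN = (RR − 1) / RR = 1 − 1/RR.
PN = (1.257 − 1) / 1.257 = 0.257 / 1.257 ≈ 0.2045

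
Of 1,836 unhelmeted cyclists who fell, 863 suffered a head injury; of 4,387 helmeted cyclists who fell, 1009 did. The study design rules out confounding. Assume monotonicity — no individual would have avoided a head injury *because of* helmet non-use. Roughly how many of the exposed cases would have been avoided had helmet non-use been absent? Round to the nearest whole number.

p₁ = P(outcome | exposed) = 863/1836 = 0.47004
p₀ = P(outcome | unexposed) = 1009/4387 = 0.23
PN = (p₁ − p₀)/p₁ = (0.47004 − 0.23) / 0.47004 ≈ 0.51069.
Attributable cases ≈ PN × (exposed cases) = 0.51069 × 863 ≈ 440.72.

about 441 cases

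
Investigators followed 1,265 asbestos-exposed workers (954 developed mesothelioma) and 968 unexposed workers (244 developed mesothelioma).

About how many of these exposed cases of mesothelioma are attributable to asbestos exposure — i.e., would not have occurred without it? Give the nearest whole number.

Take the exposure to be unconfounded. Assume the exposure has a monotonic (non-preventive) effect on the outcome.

p₁ = P(outcome | exposed) = 954/1265 = 0.75415
p₀ = P(outcome | unexposed) = 244/968 = 0.25207
PN = (p₁ − p₀)/p₁ = (0.75415 − 0.25207) / 0.75415 ≈ 0.66576.
Attributable cases ≈ PN × (exposed cases) = 0.66576 × 954 ≈ 635.14.

about 635 cases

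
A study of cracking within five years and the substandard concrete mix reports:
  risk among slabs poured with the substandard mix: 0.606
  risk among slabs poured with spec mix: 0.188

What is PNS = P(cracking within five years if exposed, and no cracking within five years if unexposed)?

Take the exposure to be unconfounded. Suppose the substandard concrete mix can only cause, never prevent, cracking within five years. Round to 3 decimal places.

PNS ≈ 0.418

Let p₁ = 0.606, p₀ = 0.188.
Under exogeneity and monotonicity, PNS = p₁ − p₀.
PNS = 0.606 − 0.188 = 0.418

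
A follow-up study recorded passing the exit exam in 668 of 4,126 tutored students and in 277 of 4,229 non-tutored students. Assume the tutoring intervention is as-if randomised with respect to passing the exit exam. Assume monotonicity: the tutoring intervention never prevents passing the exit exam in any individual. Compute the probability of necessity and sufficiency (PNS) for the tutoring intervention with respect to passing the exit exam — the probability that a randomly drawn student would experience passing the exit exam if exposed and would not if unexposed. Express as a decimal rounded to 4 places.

PNS ≈ 0.0964

p₁ = P(outcome | exposed) = 668/4126 = 0.1619
p₀ = P(outcome | unexposed) = 277/4229 = 0.0655
Under exogeneity and monotonicity, PNS = p₁ − p₀.
PNS = 0.1619 − 0.0655 = 0.0964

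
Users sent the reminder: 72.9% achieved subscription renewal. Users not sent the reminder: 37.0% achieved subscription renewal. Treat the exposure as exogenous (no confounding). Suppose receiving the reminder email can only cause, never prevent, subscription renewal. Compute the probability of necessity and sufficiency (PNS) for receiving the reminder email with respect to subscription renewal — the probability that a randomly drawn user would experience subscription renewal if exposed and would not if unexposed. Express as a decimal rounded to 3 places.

p₁ = 0.729, p₀ = 0.37.
Under exogeneity and monotonicity, PNS = p₁ − p₀.
PNS = 0.729 − 0.37 = 0.359

PNS ≈ 0.359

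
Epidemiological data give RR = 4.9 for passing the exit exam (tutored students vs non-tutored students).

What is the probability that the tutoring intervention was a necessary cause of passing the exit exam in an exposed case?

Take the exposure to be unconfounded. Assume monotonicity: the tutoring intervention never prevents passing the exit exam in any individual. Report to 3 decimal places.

PN ≈ 0.796

Under exogeneity and monotonicity, PN = (RR − 1) / RR = 1 − 1/RR.
PN = (4.9 − 1) / 4.9 = 3.9 / 4.9 ≈ 0.7959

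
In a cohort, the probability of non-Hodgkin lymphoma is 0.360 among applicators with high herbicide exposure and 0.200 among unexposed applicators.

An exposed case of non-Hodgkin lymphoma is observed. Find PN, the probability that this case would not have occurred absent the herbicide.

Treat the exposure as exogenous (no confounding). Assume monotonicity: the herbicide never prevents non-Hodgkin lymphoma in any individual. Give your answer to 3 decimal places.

Let p₁ = 0.36, p₀ = 0.2.
Under exogeneity and monotonicity, PN = (p₁ − p₀) / p₁.
PN = (0.36 − 0.2) / 0.36 = 0.16 / 0.36 ≈ 0.4444

PN ≈ 0.444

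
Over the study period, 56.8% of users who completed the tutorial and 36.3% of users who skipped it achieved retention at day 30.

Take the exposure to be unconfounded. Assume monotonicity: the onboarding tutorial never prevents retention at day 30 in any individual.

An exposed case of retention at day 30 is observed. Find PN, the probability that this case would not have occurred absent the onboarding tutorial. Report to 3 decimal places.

PN ≈ 0.361

p₁ = 0.568, p₀ = 0.363.
Under exogeneity and monotonicity, PN = (p₁ − p₀) / p₁.
PN = (0.568 − 0.363) / 0.568 = 0.205 / 0.568 ≈ 0.3609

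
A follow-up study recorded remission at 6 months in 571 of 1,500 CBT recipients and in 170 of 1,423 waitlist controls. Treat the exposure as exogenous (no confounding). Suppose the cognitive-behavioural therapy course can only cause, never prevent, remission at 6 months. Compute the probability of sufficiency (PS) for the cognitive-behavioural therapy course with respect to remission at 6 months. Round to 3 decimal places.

p₁ = P(outcome | exposed) = 571/1500 = 0.38067
p₀ = P(outcome | unexposed) = 170/1423 = 0.11947
Under exogeneity and monotonicity, PS = (p₁ − p₀) / (1 − p₀).
PS = (0.38067 − 0.11947) / (1 − 0.11947) = 0.2612 / 0.88053 ≈ 0.2966

PS ≈ 0.297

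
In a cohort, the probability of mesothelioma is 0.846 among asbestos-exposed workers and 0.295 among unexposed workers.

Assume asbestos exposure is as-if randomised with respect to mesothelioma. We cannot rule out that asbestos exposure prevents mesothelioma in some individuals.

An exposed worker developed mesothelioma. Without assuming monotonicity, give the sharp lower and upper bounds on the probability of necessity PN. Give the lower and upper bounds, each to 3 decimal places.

Let p₁ = 0.846, p₀ = 0.295.
Under exogeneity alone the bounds on PN are max{0,(p₁−p₀)/p₁} ≤ PN ≤ min{1,(1−p₀)/p₁}.
  lower = (p₁ − p₀)/p₁ = 0.551 / 0.846 ≈ 0.6513
  upper = min{1, (1 − p₀)/p₁} = 0.705 / 0.846 ≈ 0.8333

0.651 ≤ PN ≤ 0.833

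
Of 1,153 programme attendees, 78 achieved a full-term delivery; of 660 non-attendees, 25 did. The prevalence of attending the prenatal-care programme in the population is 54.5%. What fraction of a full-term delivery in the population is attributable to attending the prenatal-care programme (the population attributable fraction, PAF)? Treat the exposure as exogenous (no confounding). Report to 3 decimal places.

PAF ≈ 0.300

p₁ = P(outcome | exposed) = 78/1153 = 0.06765
p₀ = P(outcome | unexposed) = 25/660 = 0.037879
Overall risk P(Y=1) = π·p₁ + (1−π)·p₀ = 0.545×0.06765 + 0.455×0.037879 = 0.054104.
Under exogeneity, PAF = [P(Y=1) − p₀] / P(Y=1).
PAF = (0.054104 − 0.037879) / 0.054104 ≈ 0.2999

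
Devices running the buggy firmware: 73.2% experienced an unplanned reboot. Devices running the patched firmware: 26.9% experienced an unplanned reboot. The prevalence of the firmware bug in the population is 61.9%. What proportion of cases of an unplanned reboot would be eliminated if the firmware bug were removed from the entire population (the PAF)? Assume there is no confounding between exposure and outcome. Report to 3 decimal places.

PAF ≈ 0.516

p₁ = 0.732, p₀ = 0.269.
Overall risk P(Y=1) = π·p₁ + (1−π)·p₀ = 0.619×0.732 + 0.381×0.269 = 0.5556.
Under exogeneity, PAF = [P(Y=1) − p₀] / P(Y=1).
PAF = (0.5556 − 0.269) / 0.5556 ≈ 0.5158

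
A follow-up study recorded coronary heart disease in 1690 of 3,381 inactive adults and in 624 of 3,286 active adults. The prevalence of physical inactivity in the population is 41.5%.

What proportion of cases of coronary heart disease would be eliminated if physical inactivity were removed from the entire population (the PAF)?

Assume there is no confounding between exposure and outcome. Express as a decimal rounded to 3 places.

PAF ≈ 0.404

p₁ = P(outcome | exposed) = 1690/3381 = 0.49985
p₀ = P(outcome | unexposed) = 624/3286 = 0.1899
Overall risk P(Y=1) = π·p₁ + (1−π)·p₀ = 0.415×0.49985 + 0.585×0.1899 = 0.31853.
Under exogeneity, PAF = [P(Y=1) − p₀] / P(Y=1).
PAF = (0.31853 − 0.1899) / 0.31853 ≈ 0.4038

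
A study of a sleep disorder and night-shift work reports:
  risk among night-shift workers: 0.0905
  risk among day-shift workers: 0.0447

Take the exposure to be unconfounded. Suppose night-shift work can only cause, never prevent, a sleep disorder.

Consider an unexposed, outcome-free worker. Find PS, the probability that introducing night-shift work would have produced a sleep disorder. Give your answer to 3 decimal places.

PS ≈ 0.048

Let p₁ = 0.0905, p₀ = 0.0447.
Under exogeneity and monotonicity, PS = (p₁ − p₀) / (1 − p₀).
PS = (0.0905 − 0.0447) / (1 − 0.0447) = 0.0458 / 0.9553 ≈ 0.0479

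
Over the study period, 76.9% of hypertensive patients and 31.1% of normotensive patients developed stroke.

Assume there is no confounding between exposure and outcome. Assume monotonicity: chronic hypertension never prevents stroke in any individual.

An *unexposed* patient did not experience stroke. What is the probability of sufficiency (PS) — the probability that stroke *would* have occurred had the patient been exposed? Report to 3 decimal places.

p₁ = 0.769, p₀ = 0.311.
Under exogeneity and monotonicity, PS = (p₁ − p₀) / (1 − p₀).
PS = (0.769 − 0.311) / (1 − 0.311) = 0.458 / 0.689 ≈ 0.6647

PS ≈ 0.665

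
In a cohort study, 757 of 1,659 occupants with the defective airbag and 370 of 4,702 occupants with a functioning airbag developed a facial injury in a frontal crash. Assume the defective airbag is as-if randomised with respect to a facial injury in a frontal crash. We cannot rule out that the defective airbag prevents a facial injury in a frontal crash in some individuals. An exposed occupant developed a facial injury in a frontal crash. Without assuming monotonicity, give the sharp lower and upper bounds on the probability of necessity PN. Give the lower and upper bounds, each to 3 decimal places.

0.828 ≤ PN ≤ 1.000

p₁ = P(outcome | exposed) = 757/1659 = 0.4563
p₀ = P(outcome | unexposed) = 370/4702 = 0.07869
Under exogeneity alone the bounds on PN are max{0,(p₁−p₀)/p₁} ≤ PN ≤ min{1,(1−p₀)/p₁}.
  lower = (p₁ − p₀)/p₁ = 0.37761 / 0.4563 ≈ 0.8275
  upper = min{1, (1 − p₀)/p₁} = 0.92131 / 0.4563 ≈ 2.0191 → capped at 1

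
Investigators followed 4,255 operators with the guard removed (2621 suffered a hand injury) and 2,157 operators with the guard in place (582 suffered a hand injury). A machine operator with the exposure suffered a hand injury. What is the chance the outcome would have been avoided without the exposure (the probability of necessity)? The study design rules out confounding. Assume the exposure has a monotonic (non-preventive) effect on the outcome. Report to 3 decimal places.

p₁ = P(outcome | exposed) = 2621/4255 = 0.61598
p₀ = P(outcome | unexposed) = 582/2157 = 0.26982
Under exogeneity and monotonicity, PN = (p₁ − p₀) / p₁.
PN = (0.61598 − 0.26982) / 0.61598 = 0.34616 / 0.61598 ≈ 0.5620

PN ≈ 0.562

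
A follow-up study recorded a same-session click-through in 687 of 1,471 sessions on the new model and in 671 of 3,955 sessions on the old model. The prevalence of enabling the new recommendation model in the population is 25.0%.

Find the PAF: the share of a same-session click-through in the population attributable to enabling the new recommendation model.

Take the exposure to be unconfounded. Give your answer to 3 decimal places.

PAF ≈ 0.305

p₁ = P(outcome | exposed) = 687/1471 = 0.46703
p₀ = P(outcome | unexposed) = 671/3955 = 0.16966
Overall risk P(Y=1) = π·p₁ + (1−π)·p₀ = 0.25×0.46703 + 0.75×0.16966 = 0.244.
Under exogeneity, PAF = [P(Y=1) − p₀] / P(Y=1).
PAF = (0.244 − 0.16966) / 0.244 ≈ 0.3047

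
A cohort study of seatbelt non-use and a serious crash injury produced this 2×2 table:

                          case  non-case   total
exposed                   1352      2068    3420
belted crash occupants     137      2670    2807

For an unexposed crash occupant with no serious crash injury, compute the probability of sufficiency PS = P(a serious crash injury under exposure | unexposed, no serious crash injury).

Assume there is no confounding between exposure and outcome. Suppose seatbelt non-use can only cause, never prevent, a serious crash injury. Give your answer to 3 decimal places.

p₁ = P(outcome | exposed) = 1352/3420 = 0.39532
p₀ = P(outcome | unexposed) = 137/2807 = 0.048807
Under exogeneity and monotonicity, PS = (p₁ − p₀)/(1 − p₀).
PS = (0.39532 − 0.048807) / 0.95119 ≈ 0.3643

PS ≈ 0.364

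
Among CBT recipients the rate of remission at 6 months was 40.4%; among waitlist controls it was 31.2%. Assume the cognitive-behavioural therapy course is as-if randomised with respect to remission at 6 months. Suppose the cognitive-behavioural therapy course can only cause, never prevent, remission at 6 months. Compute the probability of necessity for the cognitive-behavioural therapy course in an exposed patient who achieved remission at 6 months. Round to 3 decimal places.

PN ≈ 0.228

p₁ = 0.404, p₀ = 0.312.
Under exogeneity and monotonicity, PN = (p₁ − p₀) / p₁.
PN = (0.404 − 0.312) / 0.404 = 0.092 / 0.404 ≈ 0.2277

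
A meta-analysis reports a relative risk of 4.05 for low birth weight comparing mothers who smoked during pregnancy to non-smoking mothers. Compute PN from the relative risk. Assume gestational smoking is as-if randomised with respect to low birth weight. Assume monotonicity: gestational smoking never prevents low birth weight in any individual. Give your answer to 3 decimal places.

Under exogeneity and monotonicity, PN = (RR − 1) / RR = 1 − 1/RR.
PN = (4.05 − 1) / 4.05 = 3.05 / 4.05 ≈ 0.7531

PN ≈ 0.753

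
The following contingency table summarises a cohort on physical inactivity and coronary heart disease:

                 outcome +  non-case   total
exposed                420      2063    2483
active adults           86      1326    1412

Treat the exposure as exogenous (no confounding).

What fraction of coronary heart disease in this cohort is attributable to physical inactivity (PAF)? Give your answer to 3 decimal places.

p₁ = P(outcome | exposed) = 420/2483 = 0.16915
p₀ = P(outcome | unexposed) = 86/1412 = 0.060907
Exposure prevalence π = 2483/3895 = 0.63748; overall risk P(Y=1) = 0.12991.
Under exogeneity, PAF = [P(Y=1) − p₀]/P(Y=1).
PAF = (0.12991 − 0.060907) / 0.12991 ≈ 0.5312

PAF ≈ 0.531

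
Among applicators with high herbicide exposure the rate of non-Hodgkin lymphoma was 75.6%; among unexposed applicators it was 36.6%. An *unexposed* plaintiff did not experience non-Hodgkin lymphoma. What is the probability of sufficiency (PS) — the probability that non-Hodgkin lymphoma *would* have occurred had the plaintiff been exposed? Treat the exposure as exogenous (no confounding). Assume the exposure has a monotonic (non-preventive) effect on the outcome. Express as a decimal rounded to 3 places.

PS ≈ 0.615

p₁ = 0.756, p₀ = 0.366.
Under exogeneity and monotonicity, PS = (p₁ − p₀) / (1 − p₀).
PS = (0.756 − 0.366) / (1 − 0.366) = 0.39 / 0.634 ≈ 0.6151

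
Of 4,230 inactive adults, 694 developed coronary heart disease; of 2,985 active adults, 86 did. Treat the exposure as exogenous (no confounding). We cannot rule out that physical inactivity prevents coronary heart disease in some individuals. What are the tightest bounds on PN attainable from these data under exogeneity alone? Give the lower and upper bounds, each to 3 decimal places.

p₁ = P(outcome | exposed) = 694/4230 = 0.16407
p₀ = P(outcome | unexposed) = 86/2985 = 0.028811
Under exogeneity alone the bounds on PN are max{0,(p₁−p₀)/p₁} ≤ PN ≤ min{1,(1−p₀)/p₁}.
  lower = (p₁ − p₀)/p₁ = 0.13526 / 0.16407 ≈ 0.8244
  upper = min{1, (1 − p₀)/p₁} = 0.97119 / 0.16407 ≈ 5.9195 → capped at 1

0.824 ≤ PN ≤ 1.000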